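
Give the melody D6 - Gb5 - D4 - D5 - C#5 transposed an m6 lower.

A minor sixth down from D6 gives F#5.
A minor sixth down from Gb5 gives Bb4.
A minor sixth down from D4 gives F#3.
A minor sixth down from D5 gives F#4.
C#5 down a minor sixth is E#4.

F#5 Bb4 F#3 F#4 E#4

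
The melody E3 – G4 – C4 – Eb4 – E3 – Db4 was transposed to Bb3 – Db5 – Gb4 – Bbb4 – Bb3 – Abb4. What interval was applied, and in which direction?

up a diminished fifth

From E3 to Bb3 is 5 letter names — a fifth of some quality.
E3 to Bb3 is 6 semitones, which makes it a diminished fifth; the second version is higher, so the direction is up.
Checking another pair — Db4 → Abb4 — gives the same interval.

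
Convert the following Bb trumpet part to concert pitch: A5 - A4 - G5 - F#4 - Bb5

The Bb trumpet sounds a major second below written, so transpose each written note down a major second.
A5 becomes G5
A4 becomes G4
G5 becomes F5
F#4 becomes E4
Bb5 becomes Ab5

G5 G4 F5 E4 Ab5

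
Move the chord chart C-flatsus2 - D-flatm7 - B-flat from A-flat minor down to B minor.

Dsus2 Em7 C#

A-flat minor down to B minor is a diminished seventh; each chord root moves by that interval while the quality stays the same.
C-flatsus2: root C-flat down a diminished seventh → D, giving Dsus2.
D-flatm7: root D-flat down a diminished seventh → E, giving Em7.
B-flat: root B-flat down a diminished seventh → C#, giving C#.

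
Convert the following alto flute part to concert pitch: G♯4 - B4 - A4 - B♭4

D#4 F#4 E4 F4

Written C4 on the alto flute sounds as G3, a perfect fourth lower; apply that shift to every note.
G#4 becomes D#4
B4 becomes F#4
A4 becomes E4
Bb4 becomes F4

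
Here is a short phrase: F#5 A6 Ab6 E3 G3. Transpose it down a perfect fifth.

B4 D6 Db6 A2 C3

F#5 gives B4
A6 gives D6
Ab6 gives Db6
E3 gives A2
G3 gives C3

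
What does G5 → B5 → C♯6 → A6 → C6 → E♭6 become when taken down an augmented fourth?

G5 -> Db5
B5 -> F5
C#6 -> G5
A6 -> Eb6
C6 -> Gb5
Eb6 -> Bbb5

Db5 F5 G5 Eb6 Gb5 Bbb5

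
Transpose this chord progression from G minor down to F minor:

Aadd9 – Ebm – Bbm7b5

G minor down to F minor is a major second; each chord root moves by that interval while the quality stays the same.
Aadd9: root A down a major second → G, giving Gadd9.
Ebm: root Eb down a major second → Db, giving Dbm.
Bbm7b5: root Bb down a major second → Ab, giving Abm7b5.

Gadd9 Dbm Abm7b5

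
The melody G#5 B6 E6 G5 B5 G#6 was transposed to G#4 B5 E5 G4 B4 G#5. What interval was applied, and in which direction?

Take the first pair: G#5 → G#4. G to G spans 8 letter names, so the interval is some kind of octave.
G#4 to G#5 is 12 semitones, which makes it a perfect octave; the second version is lower, so the direction is down.
Checking another pair — G#6 → G#5 — gives the same interval.

down a perfect octave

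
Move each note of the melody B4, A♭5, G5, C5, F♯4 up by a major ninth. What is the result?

B4 up a major ninth is C#6.
A major ninth up from Ab5 gives Bb6.
G5: a ninth up reaches A, and 14 semitones makes it A6.
C5: a ninth up reaches D, and 14 semitones makes it D6.
A major ninth up from F#4 gives G#5.

C#6 Bb6 A6 D6 G#5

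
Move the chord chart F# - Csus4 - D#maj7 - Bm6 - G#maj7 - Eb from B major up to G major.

B major up to G major is a minor sixth; each chord root moves by that interval while the quality stays the same.
F#: root F# up a minor sixth → D, giving D.
Csus4: root C up a minor sixth → Ab, giving Absus4.
D#maj7: root D# up a minor sixth → B, giving Bmaj7.
Bm6: root B up a minor sixth → G, giving Gm6.
G#maj7: root G# up a minor sixth → E, giving Emaj7.
Eb: root Eb up a minor sixth → Cb, giving Cb.

D Absus4 Bmaj7 Gm6 Emaj7 Cb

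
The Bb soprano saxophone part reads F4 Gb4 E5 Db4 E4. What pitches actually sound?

Eb4 Fb4 D5 Cb4 D4

Written C4 on the Bb soprano saxophone sounds as Bb3, a major second lower; apply that shift to every note.
F4 to Eb4
Gb4 to Fb4
E5 to D5
Db4 to Cb4
E4 to D4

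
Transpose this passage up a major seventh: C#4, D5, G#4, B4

A major seventh up from C#4 gives B#4.
D5 up a major seventh is C#6.
G#4 up a major seventh is F##5.
B4: a seventh up reaches A, and 11 semitones makes it A#5.

B#4 C#6 F##5 A#5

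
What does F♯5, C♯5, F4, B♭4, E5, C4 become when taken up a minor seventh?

E6 B5 Eb5 Ab5 D6 Bb4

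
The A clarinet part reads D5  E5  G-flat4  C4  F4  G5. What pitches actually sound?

Written C4 on the A clarinet sounds as A3, a minor third lower; apply that shift to every note.
D5 -> B4
E5 -> C#5
Gb4 -> Eb4
C4 -> A3
F4 -> D4
G5 -> E5

B4 C#5 Eb4 A3 D4 E5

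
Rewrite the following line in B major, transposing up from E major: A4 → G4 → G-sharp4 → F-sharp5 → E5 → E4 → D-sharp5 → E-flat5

From E up to B is a perfect fifth; apply that to each pitch.
A4 to E5
G4 to D5
G#4 to D#5
F#5 to C#6
E5 to B5
E4 to B4
D#5 to A#5
Eb5 to Bb5

E5 D5 D#5 C#6 B5 B4 A#5 Bb5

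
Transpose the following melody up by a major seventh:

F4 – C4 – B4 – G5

F4 becomes E5
C4 becomes B4
B4 becomes A#5
G5 becomes F#6

E5 B4 A#5 F#6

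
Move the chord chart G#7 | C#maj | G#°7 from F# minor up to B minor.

C#7 F#maj C#°7

F# minor up to B minor is a perfect fourth; each chord root moves by that interval while the quality stays the same.
G#7: root G# up a perfect fourth → C#, giving C#7.
C#maj: root C# up a perfect fourth → F#, giving F#maj.
G#°7: root G# up a perfect fourth → C#, giving C#°7.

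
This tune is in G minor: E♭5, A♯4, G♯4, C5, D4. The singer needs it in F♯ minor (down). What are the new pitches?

D5 G##4 F##4 B4 C#4

G minor to F♯ minor down is a minor second, so every note moves down by that interval.
Eb5 becomes D5
A#4 becomes G##4
G#4 becomes F##4
C5 becomes B4
D4 becomes C#4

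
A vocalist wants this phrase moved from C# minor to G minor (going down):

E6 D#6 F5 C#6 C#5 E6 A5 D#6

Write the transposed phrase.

Bb5 A5 Cb5 G5 G4 Bb5 Eb5 A5

C# minor to G minor down is an augmented fourth, so every note moves down by that interval.
E6 gives Bb5
D#6 gives A5
F5 gives Cb5
C#6 gives G5
C#5 gives G4
E6 gives Bb5
A5 gives Eb5
D#6 gives A5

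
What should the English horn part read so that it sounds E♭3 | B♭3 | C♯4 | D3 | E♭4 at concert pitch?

Bb3 F4 G#4 A3 Bb4

Written C4 sounds as F3 on the English horn, so concert pitches are written a perfect fifth up.
Eb3 → Bb3
Bb3 → F4
C#4 → G#4
D3 → A3
Eb4 → Bb4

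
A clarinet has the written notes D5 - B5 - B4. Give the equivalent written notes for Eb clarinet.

First find concert pitch: the A clarinet sounds a minor third below written, so D5 B5 B4 sounds B4 G#5 G#4.
Then write for Eb clarinet: it sounds a minor third above written, so the part must be a minor third below concert.
B4 → G#4
G#5 → E#5
G#4 → E#4

G#4 E#5 E#4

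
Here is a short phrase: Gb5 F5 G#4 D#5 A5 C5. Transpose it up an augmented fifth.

An augmented fifth up from Gb5 gives D6.
F5 up an augmented fifth is C#6.
G#4: a fifth up reaches D, and 8 semitones makes it D##5.
D#5 up an augmented fifth is A##5.
An augmented fifth up from A5 gives E#6.
C5: a fifth up reaches G, and 8 semitones makes it G#5.

D6 C#6 D##5 A##5 E#6 G#5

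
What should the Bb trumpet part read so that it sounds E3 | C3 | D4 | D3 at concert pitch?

F#3 D3 E4 E3

Written C4 sounds as Bb3 on the Bb trumpet, so concert pitches are written a major second up.
E3 to F#3
C3 to D3
D4 to E4
D3 to E3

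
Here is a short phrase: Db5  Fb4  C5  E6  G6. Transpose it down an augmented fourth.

Abb4 Cbb4 Gb4 Bb5 Db6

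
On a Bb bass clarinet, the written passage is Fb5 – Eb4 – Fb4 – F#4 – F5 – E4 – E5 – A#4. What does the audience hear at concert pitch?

Written C4 on the Bb bass clarinet sounds as Bb2, a major ninth lower; apply that shift to every note.
Fb5 becomes Ebb4
Eb4 becomes Db3
Fb4 becomes Ebb3
F#4 becomes E3
F5 becomes Eb4
E4 becomes D3
E5 becomes D4
A#4 becomes G#3

Ebb4 Db3 Ebb3 E3 Eb4 D3 D4 G#3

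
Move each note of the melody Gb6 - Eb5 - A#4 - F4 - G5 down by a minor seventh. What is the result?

Gb6: a seventh down reaches A, and 10 semitones makes it Ab5.
A minor seventh down from Eb5 gives F4.
A#4 down a minor seventh is B#3.
A minor seventh down from F4 gives G3.
A minor seventh down from G5 gives A4.

Ab5 F4 B#3 G3 A4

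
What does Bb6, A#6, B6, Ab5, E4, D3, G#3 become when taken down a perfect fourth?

F6 E#6 F#6 Eb5 B3 A2 D#3

Bb6 → F6
A#6 → E#6
B6 → F#6
Ab5 → Eb5
E4 → B3
D3 → A2
G#3 → D#3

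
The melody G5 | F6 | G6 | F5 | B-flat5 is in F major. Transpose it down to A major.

From F down to A is a minor sixth; apply that to each pitch.
G5 becomes B4
F6 becomes A5
G6 becomes B5
F5 becomes A4
Bb5 becomes D5

B4 A5 B5 A4 D5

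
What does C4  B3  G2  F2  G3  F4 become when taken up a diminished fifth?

Gb4 F4 Db3 Cb3 Db4 Cb5

C4 gives Gb4
B3 gives F4
G2 gives Db3
F2 gives Cb3
G3 gives Db4
F4 gives Cb5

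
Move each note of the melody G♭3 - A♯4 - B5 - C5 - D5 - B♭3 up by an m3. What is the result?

Gb3 gives Bbb3
A#4 gives C#5
B5 gives D6
C5 gives Eb5
D5 gives F5
Bb3 gives Db4

Bbb3 C#5 D6 Eb5 F5 Db4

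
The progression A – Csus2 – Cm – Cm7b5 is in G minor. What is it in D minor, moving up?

E Gsus2 Gm Gm7b5

G minor up to D minor is a perfect fifth; each chord root moves by that interval while the quality stays the same.
A: root A up a perfect fifth → E, giving E.
Csus2: root C up a perfect fifth → G, giving Gsus2.
Cm: root C up a perfect fifth → G, giving Gm.
Cm7b5: root C up a perfect fifth → G, giving Gm7b5.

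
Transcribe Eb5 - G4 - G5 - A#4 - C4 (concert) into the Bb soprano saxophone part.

Written C4 sounds as Bb3 on the Bb soprano saxophone, so concert pitches are written a major second up.
Eb5 becomes F5
G4 becomes A4
G5 becomes A5
A#4 becomes B#4
C4 becomes D4

F5 A4 A5 B#4 D4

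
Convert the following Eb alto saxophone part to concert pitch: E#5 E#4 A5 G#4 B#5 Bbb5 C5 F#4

G#4 G#3 C5 B3 D#5 Dbb5 Eb4 A3

Written C4 on the Eb alto saxophone sounds as Eb3, a major sixth lower; apply that shift to every note.
E#5 to G#4
E#4 to G#3
A5 to C5
G#4 to B3
B#5 to D#5
Bbb5 to Dbb5
C5 to Eb4
F#4 to A3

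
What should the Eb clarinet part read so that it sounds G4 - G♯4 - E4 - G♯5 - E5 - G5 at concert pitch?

Written C4 sounds as Eb4 on the Eb clarinet, so concert pitches are written a minor third down.
G4 → E4
G#4 → E#4
E4 → C#4
G#5 → E#5
E5 → C#5
G5 → E5

E4 E#4 C#4 E#5 C#5 E5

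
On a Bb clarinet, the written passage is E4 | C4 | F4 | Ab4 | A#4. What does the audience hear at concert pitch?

D4 Bb3 Eb4 Gb4 G#4

Written C4 on the Bb clarinet sounds as Bb3, a major second lower; apply that shift to every note.
E4 becomes D4
C4 becomes Bb3
F4 becomes Eb4
Ab4 becomes Gb4
A#4 becomes G#4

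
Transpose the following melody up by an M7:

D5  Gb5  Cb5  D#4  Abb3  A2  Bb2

C#6 F6 Bb5 C##5 Gb4 G#3 A3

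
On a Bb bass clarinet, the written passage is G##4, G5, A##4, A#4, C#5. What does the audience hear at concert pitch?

F##3 F4 G##3 G#3 B3

Written C4 on the Bb bass clarinet sounds as Bb2, a major ninth lower; apply that shift to every note.
G##4 → F##3
G5 → F4
A##4 → G##3
A#4 → G#3
C#5 → B3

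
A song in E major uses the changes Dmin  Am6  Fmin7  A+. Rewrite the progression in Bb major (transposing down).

Abmin Ebm6 Cbmin7 Eb+

E major down to Bb major is an augmented fourth; each chord root moves by that interval while the quality stays the same.
Dmin: root D down an augmented fourth → Ab, giving Abmin.
Am6: root A down an augmented fourth → Eb, giving Ebm6.
Fmin7: root F down an augmented fourth → Cb, giving Cbmin7.
A+: root A down an augmented fourth → Eb, giving Eb+.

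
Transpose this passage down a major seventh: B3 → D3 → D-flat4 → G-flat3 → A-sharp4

C3 Eb2 Ebb3 Abb2 B3

B3 -> C3
D3 -> Eb2
Db4 -> Ebb3
Gb3 -> Abb2
A#4 -> B3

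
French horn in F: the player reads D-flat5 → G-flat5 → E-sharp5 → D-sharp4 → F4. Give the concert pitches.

The French horn in F sounds a perfect fifth below written, so transpose each written note down a perfect fifth.
Db5 becomes Gb4
Gb5 becomes Cb5
E#5 becomes A#4
D#4 becomes G#3
F4 becomes Bb3

Gb4 Cb5 A#4 G#3 Bb3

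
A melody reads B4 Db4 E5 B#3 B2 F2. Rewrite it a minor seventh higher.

B4: a seventh up reaches A, and 10 semitones makes it A5.
Db4: a seventh up reaches C, and 10 semitones makes it Cb5.
E5: a seventh up reaches D, and 10 semitones makes it D6.
B#3: a seventh up reaches A, and 10 semitones makes it A#4.
A minor seventh up from B2 gives A3.
F2 up a minor seventh is Eb3.

A5 Cb5 D6 A#4 A3 Eb3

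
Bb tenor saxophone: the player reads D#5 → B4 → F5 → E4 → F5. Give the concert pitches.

C#4 A3 Eb4 D3 Eb4

Written C4 on the Bb tenor saxophone sounds as Bb2, a major ninth lower; apply that shift to every note.
D#5 -> C#4
B4 -> A3
F5 -> Eb4
E4 -> D3
F5 -> Eb4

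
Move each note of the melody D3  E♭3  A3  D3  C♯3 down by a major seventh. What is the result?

Eb2 Fb2 Bb2 Eb2 D2

D3: a seventh down reaches E, and 11 semitones makes it Eb2.
Eb3 down a major seventh is Fb2.
A3 down a major seventh is Bb2.
D3 down a major seventh is Eb2.
A major seventh down from C#3 gives D2.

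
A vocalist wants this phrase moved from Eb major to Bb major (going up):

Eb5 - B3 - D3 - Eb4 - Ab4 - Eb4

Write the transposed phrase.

Bb5 F#4 A3 Bb4 Eb5 Bb4

Eb major to Bb major up is a perfect fifth, so every note moves up by that interval.
Eb5 -> Bb5
B3 -> F#4
D3 -> A3
Eb4 -> Bb4
Ab4 -> Eb5
Eb4 -> Bb4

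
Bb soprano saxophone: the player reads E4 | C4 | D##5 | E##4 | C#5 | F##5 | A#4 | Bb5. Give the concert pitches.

Written C4 on the Bb soprano saxophone sounds as Bb3, a major second lower; apply that shift to every note.
E4 becomes D4
C4 becomes Bb3
D##5 becomes C##5
E##4 becomes D##4
C#5 becomes B4
F##5 becomes E#5
A#4 becomes G#4
Bb5 becomes Ab5

D4 Bb3 C##5 D##4 B4 E#5 G#4 Ab5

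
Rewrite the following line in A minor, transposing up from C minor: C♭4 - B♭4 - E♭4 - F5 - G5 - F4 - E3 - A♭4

From C up to A is a major sixth; apply that to each pitch.
Cb4 to Ab4
Bb4 to G5
Eb4 to C5
F5 to D6
G5 to E6
F4 to D5
E3 to C#4
Ab4 to F5

Ab4 G5 C5 D6 E6 D5 C#4 F5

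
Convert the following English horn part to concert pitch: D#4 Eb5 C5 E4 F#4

Written C4 on the English horn sounds as F3, a perfect fifth lower; apply that shift to every note.
D#4 gives G#3
Eb5 gives Ab4
C5 gives F4
E4 gives A3
F#4 gives B3

G#3 Ab4 F4 A3 B3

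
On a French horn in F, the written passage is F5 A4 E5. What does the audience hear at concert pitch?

Bb4 D4 A4

The French horn in F sounds a perfect fifth below written, so transpose each written note down a perfect fifth.
F5 → Bb4
A4 → D4
E5 → A4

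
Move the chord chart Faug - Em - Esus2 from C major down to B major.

Eaug D#m D#sus2

C major down to B major is a minor second; each chord root moves by that interval while the quality stays the same.
Faug: root F down a minor second → E, giving Eaug.
Em: root E down a minor second → D#, giving D#m.
Esus2: root E down a minor second → D#, giving D#sus2.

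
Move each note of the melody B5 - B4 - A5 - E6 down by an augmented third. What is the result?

Gb5 Gb4 Fb5 Cb6

B5 to Gb5
B4 to Gb4
A5 to Fb5
E6 to Cb6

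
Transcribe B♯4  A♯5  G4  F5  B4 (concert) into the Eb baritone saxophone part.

G##6 F##7 E6 D7 G#6

Written C4 sounds as Eb2 on the Eb baritone saxophone, so concert pitches are written a major thirteenth up.
B#4 gives G##6
A#5 gives F##7
G4 gives E6
F5 gives D7
B4 gives G#6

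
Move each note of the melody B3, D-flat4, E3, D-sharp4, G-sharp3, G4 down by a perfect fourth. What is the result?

F#3 Ab3 B2 A#3 D#3 D4

B3 gives F#3
Db4 gives Ab3
E3 gives B2
D#4 gives A#3
G#3 gives D#3
G4 gives D4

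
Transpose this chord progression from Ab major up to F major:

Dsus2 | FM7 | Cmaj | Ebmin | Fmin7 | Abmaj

Ab major up to F major is a major sixth; each chord root moves by that interval while the quality stays the same.
Dsus2: root D up a major sixth → B, giving Bsus2.
FM7: root F up a major sixth → D, giving DM7.
Cmaj: root C up a major sixth → A, giving Amaj.
Ebmin: root Eb up a major sixth → C, giving Cmin.
Fmin7: root F up a major sixth → D, giving Dmin7.
Abmaj: root Ab up a major sixth → F, giving Fmaj.

Bsus2 DM7 Amaj Cmin Dmin7 Fmaj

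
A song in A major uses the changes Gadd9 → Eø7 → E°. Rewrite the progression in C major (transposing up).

Bbadd9 Gø7 G°

A major up to C major is a minor third; each chord root moves by that interval while the quality stays the same.
Gadd9: root G up a minor third → Bb, giving Bbadd9.
Eø7: root E up a minor third → G, giving Gø7.
E°: root E up a minor third → G, giving G°.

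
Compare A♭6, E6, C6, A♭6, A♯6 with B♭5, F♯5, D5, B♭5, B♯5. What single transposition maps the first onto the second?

Take the first pair: Ab6 → Bb5. A to B spans 7 letter names, so the interval is some kind of seventh.
Bb5 to Ab6 is 10 semitones, which makes it a minor seventh; the second version is lower, so the direction is down.
Checking another pair — A#6 → B#5 — gives the same interval.

down a minor seventh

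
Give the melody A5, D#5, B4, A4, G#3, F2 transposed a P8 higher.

A5 → A6
D#5 → D#6
B4 → B5
A4 → A5
G#3 → G#4
F2 → F3

A6 D#6 B5 A5 G#4 F3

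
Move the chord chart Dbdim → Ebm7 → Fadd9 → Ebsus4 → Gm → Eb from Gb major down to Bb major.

Fdim Gm7 Aadd9 Gsus4 Bm G

Gb major down to Bb major is a minor sixth; each chord root moves by that interval while the quality stays the same.
Dbdim: root Db down a minor sixth → F, giving Fdim.
Ebm7: root Eb down a minor sixth → G, giving Gm7.
Fadd9: root F down a minor sixth → A, giving Aadd9.
Ebsus4: root Eb down a minor sixth → G, giving Gsus4.
Gm: root G down a minor sixth → B, giving Bm.
Eb: root Eb down a minor sixth → G, giving G.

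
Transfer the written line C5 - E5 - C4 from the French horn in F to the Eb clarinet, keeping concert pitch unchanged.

First find concert pitch: the French horn in F sounds a perfect fifth below written, so C5 E5 C4 sounds F4 A4 F3.
Then write for Eb clarinet: it sounds a minor third above written, so the part must be a minor third below concert.
F4 → D4
A4 → F#4
F3 → D3

D4 F#4 D3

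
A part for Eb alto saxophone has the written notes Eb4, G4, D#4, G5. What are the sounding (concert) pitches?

Written C4 on the Eb alto saxophone sounds as Eb3, a major sixth lower; apply that shift to every note.
Eb4 to Gb3
G4 to Bb3
D#4 to F#3
G5 to Bb4

Gb3 Bb3 F#3 Bb4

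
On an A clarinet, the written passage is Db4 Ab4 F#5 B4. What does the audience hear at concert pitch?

Bb3 F4 D#5 G#4

The A clarinet sounds a minor third below written, so transpose each written note down a minor third.
Db4 becomes Bb3
Ab4 becomes F4
F#5 becomes D#5
B4 becomes G#4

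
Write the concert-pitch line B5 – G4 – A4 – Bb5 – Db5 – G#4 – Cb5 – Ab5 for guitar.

B6 G5 A5 Bb6 Db6 G#5 Cb6 Ab6

The guitar sounds a perfect octave below written, so the written part must be a perfect octave above concert — transpose each note up.
B5 gives B6
G4 gives G5
A4 gives A5
Bb5 gives Bb6
Db5 gives Db6
G#4 gives G#5
Cb5 gives Cb6
Ab5 gives Ab6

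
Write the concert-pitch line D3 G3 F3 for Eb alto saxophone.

B3 E4 D4

The Eb alto saxophone sounds a major sixth below written, so the written part must be a major sixth above concert — transpose each note up.
D3 becomes B3
G3 becomes E4
F3 becomes D4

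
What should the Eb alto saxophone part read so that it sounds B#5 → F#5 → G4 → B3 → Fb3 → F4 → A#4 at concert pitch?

G##6 D#6 E5 G#4 Db4 D5 F##5

Written C4 sounds as Eb3 on the Eb alto saxophone, so concert pitches are written a major sixth up.
B#5 becomes G##6
F#5 becomes D#6
G4 becomes E5
B3 becomes G#4
Fb3 becomes Db4
F4 becomes D5
A#4 becomes F##5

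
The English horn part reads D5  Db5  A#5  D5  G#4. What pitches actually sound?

The English horn sounds a perfect fifth below written, so transpose each written note down a perfect fifth.
D5 gives G4
Db5 gives Gb4
A#5 gives D#5
D5 gives G4
G#4 gives C#4

G4 Gb4 D#5 G4 C#4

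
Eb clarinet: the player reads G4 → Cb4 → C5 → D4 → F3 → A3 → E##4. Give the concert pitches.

Bb4 Ebb4 Eb5 F4 Ab3 C4 G##4

Written C4 on the Eb clarinet sounds as Eb4, a minor third higher; apply that shift to every note.
G4 becomes Bb4
Cb4 becomes Ebb4
C5 becomes Eb5
D4 becomes F4
F3 becomes Ab3
A3 becomes C4
E##4 becomes G##4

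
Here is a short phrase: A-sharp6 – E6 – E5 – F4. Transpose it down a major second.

A major second down from A#6 gives G#6.
E6: a second down reaches D, and 2 semitones makes it D6.
A major second down from E5 gives D5.
F4: a second down reaches E, and 2 semitones makes it Eb4.

G#6 D6 D5 Eb4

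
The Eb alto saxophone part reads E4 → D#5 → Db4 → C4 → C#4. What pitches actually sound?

Written C4 on the Eb alto saxophone sounds as Eb3, a major sixth lower; apply that shift to every note.
E4 to G3
D#5 to F#4
Db4 to Fb3
C4 to Eb3
C#4 to E3

G3 F#4 Fb3 Eb3 E3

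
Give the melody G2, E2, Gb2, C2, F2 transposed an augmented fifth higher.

D#3 B#2 D3 G#2 C#3

G2 up an augmented fifth is D#3.
An augmented fifth up from E2 gives B#2.
Gb2 up an augmented fifth is D3.
C2: a fifth up reaches G, and 8 semitones makes it G#2.
F2: a fifth up reaches C, and 8 semitones makes it C#3.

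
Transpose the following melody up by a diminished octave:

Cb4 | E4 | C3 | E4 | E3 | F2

Cbb5 Eb5 Cb4 Eb5 Eb4 Fb3

Cb4: an octave up reaches C, and 11 semitones makes it Cbb5.
E4 up a diminished octave is Eb5.
C3 up a diminished octave is Cb4.
E4: an octave up reaches E, and 11 semitones makes it Eb5.
A diminished octave up from E3 gives Eb4.
F2 up a diminished octave is Fb3.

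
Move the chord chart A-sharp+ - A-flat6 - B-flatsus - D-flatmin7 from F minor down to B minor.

D##+ D6 Esus Gmin7

F minor down to B minor is a diminished fifth; each chord root moves by that interval while the quality stays the same.
A-sharp+: root A-sharp down a diminished fifth → D##, giving D##+.
A-flat6: root A-flat down a diminished fifth → D, giving D6.
B-flatsus: root B-flat down a diminished fifth → E, giving Esus.
D-flatmin7: root D-flat down a diminished fifth → G, giving Gmin7.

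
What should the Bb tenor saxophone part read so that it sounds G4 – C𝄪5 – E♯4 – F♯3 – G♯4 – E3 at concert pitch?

Written C4 sounds as Bb2 on the Bb tenor saxophone, so concert pitches are written a major ninth up.
G4 -> A5
C##5 -> D##6
E#4 -> F##5
F#3 -> G#4
G#4 -> A#5
E3 -> F#4

A5 D##6 F##5 G#4 A#5 F#4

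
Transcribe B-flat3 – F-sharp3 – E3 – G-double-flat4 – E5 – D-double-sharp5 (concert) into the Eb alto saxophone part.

G4 D#4 C#4 Ebb5 C#6 B##5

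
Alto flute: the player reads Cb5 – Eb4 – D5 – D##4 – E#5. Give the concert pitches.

The alto flute sounds a perfect fourth below written, so transpose each written note down a perfect fourth.
Cb5 -> Gb4
Eb4 -> Bb3
D5 -> A4
D##4 -> A##3
E#5 -> B#4

Gb4 Bb3 A4 A##3 B#4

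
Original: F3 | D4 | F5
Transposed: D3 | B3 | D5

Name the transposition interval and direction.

down a minor third

From F3 to D3 is 3 letter names — a third of some quality.
D3 to F3 is 3 semitones, which makes it a minor third; the second version is lower, so the direction is down.
Checking another pair — F5 → D5 — gives the same interval.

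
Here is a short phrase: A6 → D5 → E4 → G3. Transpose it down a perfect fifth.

A6 down a perfect fifth is D6.
A perfect fifth down from D5 gives G4.
E4: a fifth down reaches A, and 7 semitones makes it A3.
G3 down a perfect fifth is C3.

D6 G4 A3 C3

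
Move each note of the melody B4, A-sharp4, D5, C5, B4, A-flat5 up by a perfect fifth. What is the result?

F#5 E#5 A5 G5 F#5 Eb6

B4 to F#5
A#4 to E#5
D5 to A5
C5 to G5
B4 to F#5
Ab5 to Eb6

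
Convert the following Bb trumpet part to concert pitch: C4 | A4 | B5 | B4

Bb3 G4 A5 A4

The Bb trumpet sounds a major second below written, so transpose each written note down a major second.
C4 -> Bb3
A4 -> G4
B5 -> A5
B4 -> A4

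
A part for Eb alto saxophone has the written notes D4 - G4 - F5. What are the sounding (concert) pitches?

Written C4 on the Eb alto saxophone sounds as Eb3, a major sixth lower; apply that shift to every note.
D4 becomes F3
G4 becomes Bb3
F5 becomes Ab4

F3 Bb3 Ab4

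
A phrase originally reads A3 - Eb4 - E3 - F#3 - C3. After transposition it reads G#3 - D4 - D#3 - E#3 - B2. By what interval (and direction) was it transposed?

Take the first pair: A3 → G#3. A to G spans 2 letter names, so the interval is some kind of second.
G#3 to A3 is 1 semitone, which makes it a minor second; the second version is lower, so the direction is down.
Checking another pair — C3 → B2 — gives the same interval.

down a minor second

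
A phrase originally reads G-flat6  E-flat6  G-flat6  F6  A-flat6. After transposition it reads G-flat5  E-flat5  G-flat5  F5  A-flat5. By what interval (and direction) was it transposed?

Take the first pair: Gb6 → Gb5. G to G spans 8 letter names, so the interval is some kind of octave.
Gb5 to Gb6 is 12 semitones, which makes it a perfect octave; the second version is lower, so the direction is down.
Checking another pair — Ab6 → Ab5 — gives the same interval.

down a perfect octave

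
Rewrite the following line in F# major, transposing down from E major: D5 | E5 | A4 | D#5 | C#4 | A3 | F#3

From E down to F# is a minor seventh; apply that to each pitch.
D5 becomes E4
E5 becomes F#4
A4 becomes B3
D#5 becomes E#4
C#4 becomes D#3
A3 becomes B2
F#3 becomes G#2

E4 F#4 B3 E#4 D#3 B2 G#2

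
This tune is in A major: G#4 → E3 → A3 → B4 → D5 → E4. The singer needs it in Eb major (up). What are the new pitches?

D5 Bb3 Eb4 F5 Ab5 Bb4

From A up to Eb is a diminished fifth; apply that to each pitch.
G#4 gives D5
E3 gives Bb3
A3 gives Eb4
B4 gives F5
D5 gives Ab5
E4 gives Bb4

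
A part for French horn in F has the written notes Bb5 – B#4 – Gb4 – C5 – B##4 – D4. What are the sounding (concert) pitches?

Eb5 E#4 Cb4 F4 E##4 G3

The French horn in F sounds a perfect fifth below written, so transpose each written note down a perfect fifth.
Bb5 to Eb5
B#4 to E#4
Gb4 to Cb4
C5 to F4
B##4 to E##4
D4 to G3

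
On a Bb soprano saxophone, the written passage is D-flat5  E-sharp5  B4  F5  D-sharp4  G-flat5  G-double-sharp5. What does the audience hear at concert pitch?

Cb5 D#5 A4 Eb5 C#4 Fb5 F##5

Written C4 on the Bb soprano saxophone sounds as Bb3, a major second lower; apply that shift to every note.
Db5 → Cb5
E#5 → D#5
B4 → A4
F5 → Eb5
D#4 → C#4
Gb5 → Fb5
G##5 → F##5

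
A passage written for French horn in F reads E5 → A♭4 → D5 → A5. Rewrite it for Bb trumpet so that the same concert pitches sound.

First find concert pitch: the French horn in F sounds a perfect fifth below written, so E5 A♭4 D5 A5 sounds A4 Db4 G4 D5.
Then write for Bb trumpet: it sounds a major second below written, so the part must be a major second above concert.
A4 → B4
Db4 → Eb4
G4 → A4
D5 → E5

B4 Eb4 A4 E5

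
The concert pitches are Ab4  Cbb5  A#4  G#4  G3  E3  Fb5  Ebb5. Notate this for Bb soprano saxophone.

Bb4 Dbb5 B#4 A#4 A3 F#3 Gb5 Fb5

Written C4 sounds as Bb3 on the Bb soprano saxophone, so concert pitches are written a major second up.
Ab4 to Bb4
Cbb5 to Dbb5
A#4 to B#4
G#4 to A#4
G3 to A3
E3 to F#3
Fb5 to Gb5
Ebb5 to Fb5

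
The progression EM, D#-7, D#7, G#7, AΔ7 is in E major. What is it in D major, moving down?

DM C#-7 C#7 F#7 GΔ7

E major down to D major is a major second; each chord root moves by that interval while the quality stays the same.
EM: root E down a major second → D, giving DM.
D#-7: root D# down a major second → C#, giving C#-7.
D#7: root D# down a major second → C#, giving C#7.
G#7: root G# down a major second → F#, giving F#7.
AΔ7: root A down a major second → G, giving GΔ7.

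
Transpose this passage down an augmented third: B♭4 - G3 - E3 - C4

Gbb4 Ebb3 Cb3 Abb3

Bb4 to Gbb4
G3 to Ebb3
E3 to Cb3
C4 to Abb3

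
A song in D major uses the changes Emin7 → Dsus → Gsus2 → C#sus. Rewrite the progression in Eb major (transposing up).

D major up to Eb major is a minor second; each chord root moves by that interval while the quality stays the same.
Emin7: root E up a minor second → F, giving Fmin7.
Dsus: root D up a minor second → Eb, giving Ebsus.
Gsus2: root G up a minor second → Ab, giving Absus2.
C#sus: root C# up a minor second → D, giving Dsus.

Fmin7 Ebsus Absus2 Dsus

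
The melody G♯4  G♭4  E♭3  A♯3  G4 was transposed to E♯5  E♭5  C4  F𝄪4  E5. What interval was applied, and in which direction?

up a major sixth

Take the first pair: G#4 → E#5. G to E spans 6 letter names, so the interval is some kind of sixth.
G#4 to E#5 is 9 semitones, which makes it a major sixth; the second version is higher, so the direction is up.
Checking another pair — G4 → E5 — gives the same interval.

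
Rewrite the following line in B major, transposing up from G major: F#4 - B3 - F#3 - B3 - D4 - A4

A#4 D#4 A#3 D#4 F#4 C#5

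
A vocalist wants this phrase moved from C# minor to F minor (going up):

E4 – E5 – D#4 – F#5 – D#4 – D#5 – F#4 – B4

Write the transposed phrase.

From C# up to F is a diminished fourth; apply that to each pitch.
E4 → Ab4
E5 → Ab5
D#4 → G4
F#5 → Bb5
D#4 → G4
D#5 → G5
F#4 → Bb4
B4 → Eb5

Ab4 Ab5 G4 Bb5 G4 G5 Bb4 Eb5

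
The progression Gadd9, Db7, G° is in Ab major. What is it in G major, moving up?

Ab major up to G major is a major seventh; each chord root moves by that interval while the quality stays the same.
Gadd9: root G up a major seventh → F#, giving F#add9.
Db7: root Db up a major seventh → C, giving C7.
G°: root G up a major seventh → F#, giving F#°.

F#add9 C7 F#°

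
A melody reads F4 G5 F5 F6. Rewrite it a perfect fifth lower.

Bb3 C5 Bb4 Bb5

F4 becomes Bb3
G5 becomes C5
F5 becomes Bb4
F6 becomes Bb5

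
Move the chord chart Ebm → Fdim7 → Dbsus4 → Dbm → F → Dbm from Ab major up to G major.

Ab major up to G major is a major seventh; each chord root moves by that interval while the quality stays the same.
Ebm: root Eb up a major seventh → D, giving Dm.
Fdim7: root F up a major seventh → E, giving Edim7.
Dbsus4: root Db up a major seventh → C, giving Csus4.
Dbm: root Db up a major seventh → C, giving Cm.
F: root F up a major seventh → E, giving E.
Dbm: root Db up a major seventh → C, giving Cm.

Dm Edim7 Csus4 Cm E Cm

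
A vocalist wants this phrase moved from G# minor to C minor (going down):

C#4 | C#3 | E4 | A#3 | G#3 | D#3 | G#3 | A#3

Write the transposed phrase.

From G# down to C is an augmented fifth; apply that to each pitch.
C#4 becomes F3
C#3 becomes F2
E4 becomes Ab3
A#3 becomes D3
G#3 becomes C3
D#3 becomes G2
G#3 becomes C3
A#3 becomes D3

F3 F2 Ab3 D3 C3 G2 C3 D3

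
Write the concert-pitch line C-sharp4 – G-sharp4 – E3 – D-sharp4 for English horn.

G#4 D#5 B3 A#4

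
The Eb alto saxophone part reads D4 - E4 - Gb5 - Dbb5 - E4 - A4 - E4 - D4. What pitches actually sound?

F3 G3 Bbb4 Fbb4 G3 C4 G3 F3

Written C4 on the Eb alto saxophone sounds as Eb3, a major sixth lower; apply that shift to every note.
D4 -> F3
E4 -> G3
Gb5 -> Bbb4
Dbb5 -> Fbb4
E4 -> G3
A4 -> C4
E4 -> G3
D4 -> F3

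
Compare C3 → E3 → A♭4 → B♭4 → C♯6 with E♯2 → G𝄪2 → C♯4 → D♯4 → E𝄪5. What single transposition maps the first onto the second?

down a diminished sixth

From C3 to E#2 is 6 letter names — a sixth of some quality.
E#2 to C3 is 7 semitones, which makes it a diminished sixth; the second version is lower, so the direction is down.
Checking another pair — C#6 → E##5 — gives the same interval.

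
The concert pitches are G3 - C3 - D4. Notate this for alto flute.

C4 F3 G4

Written C4 sounds as G3 on the alto flute, so concert pitches are written a perfect fourth up.
G3 gives C4
C3 gives F3
D4 gives G4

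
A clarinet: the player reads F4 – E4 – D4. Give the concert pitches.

Written C4 on the A clarinet sounds as A3, a minor third lower; apply that shift to every note.
F4 gives D4
E4 gives C#4
D4 gives B3

D4 C#4 B3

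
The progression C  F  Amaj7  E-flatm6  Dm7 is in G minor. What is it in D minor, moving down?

G C Emaj7 Bbm6 Am7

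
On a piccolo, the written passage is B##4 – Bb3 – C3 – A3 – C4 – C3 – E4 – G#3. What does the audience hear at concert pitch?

B##5 Bb4 C4 A4 C5 C4 E5 G#4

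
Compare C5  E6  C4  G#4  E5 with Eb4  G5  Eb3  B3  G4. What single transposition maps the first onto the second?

down a major sixth

Take the first pair: C5 → Eb4. C to E spans 6 letter names, so the interval is some kind of sixth.
Eb4 to C5 is 9 semitones, which makes it a major sixth; the second version is lower, so the direction is down.
Checking another pair — E5 → G4 — gives the same interval.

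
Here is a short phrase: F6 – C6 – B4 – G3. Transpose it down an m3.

D6 A5 G#4 E3

F6 → D6
C6 → A5
B4 → G#4
G3 → E3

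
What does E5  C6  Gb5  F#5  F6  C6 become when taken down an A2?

Db5 Bbb5 Fbb5 Eb5 Ebb6 Bbb5

E5 → Db5
C6 → Bbb5
Gb5 → Fbb5
F#5 → Eb5
F6 → Ebb6
C6 → Bbb5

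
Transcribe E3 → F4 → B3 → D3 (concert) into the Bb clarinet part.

F#3 G4 C#4 E3

The Bb clarinet sounds a major second below written, so the written part must be a major second above concert — transpose each note up.
E3 becomes F#3
F4 becomes G4
B3 becomes C#4
D3 becomes E3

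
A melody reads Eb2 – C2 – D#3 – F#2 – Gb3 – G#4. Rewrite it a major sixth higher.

Eb2 up a major sixth is C3.
C2 up a major sixth is A2.
D#3 up a major sixth is B#3.
F#2 up a major sixth is D#3.
Gb3 up a major sixth is Eb4.
G#4: a sixth up reaches E, and 9 semitones makes it E#5.

C3 A2 B#3 D#3 Eb4 E#5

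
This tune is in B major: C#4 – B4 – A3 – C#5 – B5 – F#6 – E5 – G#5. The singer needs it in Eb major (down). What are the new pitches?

F3 Eb4 Db3 F4 Eb5 Bb5 Ab4 C5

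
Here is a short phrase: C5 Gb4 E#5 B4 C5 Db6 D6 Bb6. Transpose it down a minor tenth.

A3 Eb3 C##4 G#3 A3 Bb4 B4 G5

C5: a tenth down reaches A, and 15 semitones makes it A3.
A minor tenth down from Gb4 gives Eb3.
A minor tenth down from E#5 gives C##4.
B4 down a minor tenth is G#3.
A minor tenth down from C5 gives A3.
Db6: a tenth down reaches B, and 15 semitones makes it Bb4.
A minor tenth down from D6 gives B4.
Bb6 down a minor tenth is G5.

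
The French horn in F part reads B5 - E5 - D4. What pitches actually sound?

E5 A4 G3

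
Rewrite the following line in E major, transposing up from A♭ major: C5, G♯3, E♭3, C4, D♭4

G#5 D##4 B3 G#4 A4

A♭ major to E major up is an augmented fifth, so every note moves up by that interval.
C5 becomes G#5
G#3 becomes D##4
Eb3 becomes B3
C4 becomes G#4
Db4 becomes A4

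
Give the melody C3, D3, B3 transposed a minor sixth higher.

Ab3 Bb3 G4

C3 up a minor sixth is Ab3.
D3 up a minor sixth is Bb3.
B3: a sixth up reaches G, and 8 semitones makes it G4.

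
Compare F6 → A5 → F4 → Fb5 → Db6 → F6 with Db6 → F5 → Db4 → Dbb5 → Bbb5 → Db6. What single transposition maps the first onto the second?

From F6 to Db6 is 3 letter names — a third of some quality.
Db6 to F6 is 4 semitones, which makes it a major third; the second version is lower, so the direction is down.
Checking another pair — F6 → Db6 — gives the same interval.

down a major third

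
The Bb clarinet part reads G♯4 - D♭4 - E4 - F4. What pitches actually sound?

The Bb clarinet sounds a major second below written, so transpose each written note down a major second.
G#4 becomes F#4
Db4 becomes Cb4
E4 becomes D4
F4 becomes Eb4

F#4 Cb4 D4 Eb4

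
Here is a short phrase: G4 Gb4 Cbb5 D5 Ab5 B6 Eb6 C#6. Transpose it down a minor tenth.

G4 -> E3
Gb4 -> Eb3
Cbb5 -> Abb3
D5 -> B3
Ab5 -> F4
B6 -> G#5
Eb6 -> C5
C#6 -> A#4

E3 Eb3 Abb3 B3 F4 G#5 C5 A#4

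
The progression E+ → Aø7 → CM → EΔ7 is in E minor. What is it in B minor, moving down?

E minor down to B minor is a perfect fourth; each chord root moves by that interval while the quality stays the same.
E+: root E down a perfect fourth → B, giving B+.
Aø7: root A down a perfect fourth → E, giving Eø7.
CM: root C down a perfect fourth → G, giving GM.
EΔ7: root E down a perfect fourth → B, giving BΔ7.

B+ Eø7 GM BΔ7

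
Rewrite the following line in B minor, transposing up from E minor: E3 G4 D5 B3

From E up to B is a perfect fifth; apply that to each pitch.
E3 → B3
G4 → D5
D5 → A5
B3 → F#4

B3 D5 A5 F#4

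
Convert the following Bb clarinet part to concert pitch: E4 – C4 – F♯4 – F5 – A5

D4 Bb3 E4 Eb5 G5

The Bb clarinet sounds a major second below written, so transpose each written note down a major second.
E4 → D4
C4 → Bb3
F#4 → E4
F5 → Eb5
A5 → G5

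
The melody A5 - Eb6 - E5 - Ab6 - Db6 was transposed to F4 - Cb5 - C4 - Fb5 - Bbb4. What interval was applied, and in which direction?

down a major tenth

Take the first pair: A5 → F4. A to F spans 10 letter names, so the interval is some kind of tenth.
F4 to A5 is 16 semitones, which makes it a major tenth; the second version is lower, so the direction is down.
Checking another pair — Db6 → Bbb4 — gives the same interval.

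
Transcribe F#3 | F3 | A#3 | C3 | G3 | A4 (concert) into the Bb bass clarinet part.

G#4 G4 B#4 D4 A4 B5

The Bb bass clarinet sounds a major ninth below written, so the written part must be a major ninth above concert — transpose each note up.
F#3 -> G#4
F3 -> G4
A#3 -> B#4
C3 -> D4
G3 -> A4
A4 -> B5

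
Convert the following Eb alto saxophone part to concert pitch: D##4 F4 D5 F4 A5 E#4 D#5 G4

F##3 Ab3 F4 Ab3 C5 G#3 F#4 Bb3

The Eb alto saxophone sounds a major sixth below written, so transpose each written note down a major sixth.
D##4 -> F##3
F4 -> Ab3
D5 -> F4
F4 -> Ab3
A5 -> C5
E#4 -> G#3
D#5 -> F#4
G4 -> Bb3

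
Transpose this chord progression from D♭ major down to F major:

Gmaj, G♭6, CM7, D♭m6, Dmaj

Bmaj Bb6 EM7 Fm6 F#maj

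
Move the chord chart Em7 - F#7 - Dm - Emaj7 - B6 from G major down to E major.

C#m7 D#7 Bm C#maj7 G#6

G major down to E major is a minor third; each chord root moves by that interval while the quality stays the same.
Em7: root E down a minor third → C#, giving C#m7.
F#7: root F# down a minor third → D#, giving D#7.
Dm: root D down a minor third → B, giving Bm.
Emaj7: root E down a minor third → C#, giving C#maj7.
B6: root B down a minor third → G#, giving G#6.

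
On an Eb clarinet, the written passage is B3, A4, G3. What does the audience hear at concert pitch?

D4 C5 Bb3

Written C4 on the Eb clarinet sounds as Eb4, a minor third higher; apply that shift to every note.
B3 to D4
A4 to C5
G3 to Bb3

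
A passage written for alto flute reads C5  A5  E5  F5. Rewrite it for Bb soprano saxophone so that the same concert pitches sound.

First find concert pitch: the alto flute sounds a perfect fourth below written, so C5 A5 E5 F5 sounds G4 E5 B4 C5.
Then write for Bb soprano saxophone: it sounds a major second below written, so the part must be a major second above concert.
G4 → A4
E5 → F#5
B4 → C#5
C5 → D5

A4 F#5 C#5 D5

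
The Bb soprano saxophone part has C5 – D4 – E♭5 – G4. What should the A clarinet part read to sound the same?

Db5 Eb4 Fb5 Ab4

First find concert pitch: the Bb soprano saxophone sounds a major second below written, so C5 D4 E♭5 G4 sounds Bb4 C4 Db5 F4.
Then write for A clarinet: it sounds a minor third below written, so the part must be a minor third above concert.
Bb4 → Db5
C4 → Eb4
Db5 → Fb5
F4 → Ab4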